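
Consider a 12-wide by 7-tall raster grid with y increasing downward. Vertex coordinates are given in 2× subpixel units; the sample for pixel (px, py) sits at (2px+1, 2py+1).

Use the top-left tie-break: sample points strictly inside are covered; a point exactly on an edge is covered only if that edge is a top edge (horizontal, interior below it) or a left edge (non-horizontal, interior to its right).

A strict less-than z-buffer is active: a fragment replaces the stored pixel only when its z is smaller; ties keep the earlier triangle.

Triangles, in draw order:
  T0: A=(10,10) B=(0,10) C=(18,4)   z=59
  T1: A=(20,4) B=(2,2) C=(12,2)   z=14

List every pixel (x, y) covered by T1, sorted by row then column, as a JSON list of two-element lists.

T0:
  2·area = 60
  edge (10, 10)→(0, 10): d=(-10,0) right/bottom  bias=-1
  edge (0, 10)→(18, 4): d=(18,-6) top-left  bias=+0
  edge (18, 4)→(10, 10): d=(-8,6) right/bottom  bias=-1
    (10,1)@(21, 3): e=[70,0,-10] → ·  [on edge]
    (7,2)@(15, 5): e=[50,0,10] → #  [on edge]
    (8,2)@(17, 5): e=[50,12,-2] → ·
    (4,3)@(9, 7): e=[30,0,30] → #  [on edge]
    (5,3)@(11, 7): e=[30,12,18] → #
    (6,3)@(13, 7): e=[30,24,6] → #
    (7,3)@(15, 7): e=[30,36,-6] → ·
    (1,4)@(3, 9): e=[10,0,50] → #  [on edge]
    (2,4)@(5, 9): e=[10,12,38] → #
    (3,4)@(7, 9): e=[10,24,26] → #
    (6,4)@(13, 9): e=[10,60,-10] → ·
    (1,5)@(3, 11): e=[-10,36,34] → ·
  covered (9 px):
    · · · · · · · · · · · ·
    · · · · · · · · · · · ·
    · · · · · · · # · · · ·
    · · · · # # # · · · · ·
    · # # # # # · · · · · ·
    · · · · · · · · · · · ·
    · · · · · · · · · · · ·
T1:
  2·area = 20
  edge (20, 4)→(2, 2): d=(-18,-2) top-left  bias=+0
  edge (2, 2)→(12, 2): d=(10,0) top-left  bias=+0
  edge (12, 2)→(20, 4): d=(8,2) right/bottom  bias=-1
    (5,1)@(11, 3): e=[0,10,10] → #  [on edge]
    (6,1)@(13, 3): e=[4,10,6] → #
    (7,1)@(15, 3): e=[8,10,2] → #
    (8,1)@(17, 3): e=[12,10,-2] → ·
    (5,2)@(11, 5): e=[-36,30,26] → ·
    (6,2)@(13, 5): e=[-32,30,22] → ·
    (7,2)@(15, 5): e=[-28,30,18] → ·
  covered (3 px):
    · · · · · · · · · · · ·
    · · · · · # # # · · · ·
    · · · · · · · · · · · ·
    · · · · · · · · · · · ·
    · · · · · · · · · · · ·
    · · · · · · · · · · · ·
    · · · · · · · · · · · ·

Final: [[5,1],[6,1],[7,1]]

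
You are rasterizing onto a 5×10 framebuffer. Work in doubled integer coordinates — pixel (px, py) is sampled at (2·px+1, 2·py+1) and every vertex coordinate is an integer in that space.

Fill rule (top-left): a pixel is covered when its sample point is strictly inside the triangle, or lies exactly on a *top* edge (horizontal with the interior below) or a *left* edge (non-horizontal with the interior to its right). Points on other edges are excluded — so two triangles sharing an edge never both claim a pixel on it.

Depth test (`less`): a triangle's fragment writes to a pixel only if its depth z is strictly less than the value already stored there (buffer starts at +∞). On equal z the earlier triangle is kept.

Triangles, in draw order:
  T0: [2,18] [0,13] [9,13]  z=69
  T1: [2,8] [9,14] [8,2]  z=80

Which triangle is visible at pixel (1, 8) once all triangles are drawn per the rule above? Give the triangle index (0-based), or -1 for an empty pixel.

T0:
  2·area = 45
  edge (2, 18)→(0, 13): d=(-2,-5) top-left  bias=+0
  edge (0, 13)→(9, 13): d=(9,0) top-left  bias=+0
  edge (9, 13)→(2, 18): d=(-7,5) right/bottom  bias=-1
    (0,6)@(1, 13): e=[5,0,40] → █  [on edge]
    (1,6)@(3, 13): e=[15,0,30] → █  [on edge]
    (2,6)@(5, 13): e=[25,0,20] → █  [on edge]
    (3,6)@(7, 13): e=[35,0,10] → █  [on edge]
    (4,6)@(9, 13): e=[45,0,0] → ·  [on edge]
    (0,7)@(1, 15): e=[1,18,26] → █
    (3,7)@(7, 15): e=[31,18,-4] → ·
    (0,8)@(1, 17): e=[-3,36,12] → ·
    (1,8)@(3, 17): e=[7,36,2] → █
    (2,8)@(5, 17): e=[17,36,-8] → ·
    (1,9)@(3, 19): e=[3,54,-12] → ·
  covered (8 px):
    · · · · ·
    · · · · ·
    · · · · ·
    · · · · ·
    · · · · ·
    · · · · ·
    █ █ █ █ ·
    █ █ █ · ·
    · █ · · ·
    · · · · ·
T1:
  2·area = 78  (B↔C swapped to make it positive)
  edge (2, 8)→(8, 2): d=(6,-6) top-left  bias=+0
  edge (8, 2)→(9, 14): d=(1,12) right/bottom  bias=-1
  edge (9, 14)→(2, 8): d=(-7,-6) top-left  bias=+0
    (4,0)@(9, 1): e=[0,-13,91] → ·  [on edge]
    (3,1)@(7, 3): e=[0,13,65] → █  [on edge]
    (4,1)@(9, 3): e=[12,-11,77] → ·
    (2,2)@(5, 5): e=[0,39,39] → █  [on edge]
    (4,2)@(9, 5): e=[24,-9,63] → ·
    (1,3)@(3, 7): e=[0,65,13] → █  [on edge]
    (4,3)@(9, 7): e=[36,-7,49] → ·
    (0,4)@(1, 9): e=[0,91,-13] → ·  [on edge]
    (1,4)@(3, 9): e=[12,67,-1] → ·
    (2,4)@(5, 9): e=[24,43,11] → █
    (4,4)@(9, 9): e=[48,-5,35] → ·
    (2,5)@(5, 11): e=[36,45,-3] → ·
  covered (9 px):
    · · · · ·
    · · · █ ·
    · · █ █ ·
    · █ █ █ ·
    · · █ █ ·
    · · · █ ·
    · · · · ·
    · · · · ·
    · · · · ·
    · · · · ·

Z-buffer (winner per pixel, '.' = empty):
  . . . . .
  . . . 1 .
  . . 1 1 .
  . 1 1 1 .
  . . 1 1 .
  . . . 1 .
  0 0 0 0 .
  0 0 0 . .
  . 0 . . .
  . . . . .

Final: 0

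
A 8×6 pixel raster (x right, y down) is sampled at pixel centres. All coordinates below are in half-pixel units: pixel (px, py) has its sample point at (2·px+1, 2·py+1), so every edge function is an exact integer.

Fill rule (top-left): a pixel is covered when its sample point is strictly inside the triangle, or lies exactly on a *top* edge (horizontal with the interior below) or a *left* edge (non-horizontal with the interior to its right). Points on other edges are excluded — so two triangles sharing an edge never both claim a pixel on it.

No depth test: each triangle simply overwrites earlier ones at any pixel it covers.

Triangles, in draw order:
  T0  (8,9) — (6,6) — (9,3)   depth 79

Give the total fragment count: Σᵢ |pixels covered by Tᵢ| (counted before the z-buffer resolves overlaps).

T0:
  2·area = 15
  edge (8, 9)→(6, 6): d=(-2,-3) top-left  bias=+0
  edge (6, 6)→(9, 3): d=(3,-3) top-left  bias=+0
  edge (9, 3)→(8, 9): d=(-1,6) right/bottom  bias=-1
    (5,0)@(11, 1): e=[25,0,-10] → ·  [on edge]
    (4,1)@(9, 3): e=[15,0,0] → ·  [on edge]
    (3,2)@(7, 5): e=[5,0,10] → #  [on edge]
    (4,2)@(9, 5): e=[11,6,-2] → ·
    (2,3)@(5, 7): e=[-5,0,20] → ·  [on edge]
    (3,3)@(7, 7): e=[1,6,8] → #
    (4,3)@(9, 7): e=[7,12,-4] → ·
    (1,4)@(3, 9): e=[-15,0,30] → ·  [on edge]
    (3,4)@(7, 9): e=[-3,12,6] → ·
    (0,5)@(1, 11): e=[-25,0,40] → ·  [on edge]
  covered (2 px):
    · · · · · · · ·
    · · · · · · · ·
    · · · # · · · ·
    · · · # · · · ·
    · · · · · · · ·
    · · · · · · · ·

Answer: 2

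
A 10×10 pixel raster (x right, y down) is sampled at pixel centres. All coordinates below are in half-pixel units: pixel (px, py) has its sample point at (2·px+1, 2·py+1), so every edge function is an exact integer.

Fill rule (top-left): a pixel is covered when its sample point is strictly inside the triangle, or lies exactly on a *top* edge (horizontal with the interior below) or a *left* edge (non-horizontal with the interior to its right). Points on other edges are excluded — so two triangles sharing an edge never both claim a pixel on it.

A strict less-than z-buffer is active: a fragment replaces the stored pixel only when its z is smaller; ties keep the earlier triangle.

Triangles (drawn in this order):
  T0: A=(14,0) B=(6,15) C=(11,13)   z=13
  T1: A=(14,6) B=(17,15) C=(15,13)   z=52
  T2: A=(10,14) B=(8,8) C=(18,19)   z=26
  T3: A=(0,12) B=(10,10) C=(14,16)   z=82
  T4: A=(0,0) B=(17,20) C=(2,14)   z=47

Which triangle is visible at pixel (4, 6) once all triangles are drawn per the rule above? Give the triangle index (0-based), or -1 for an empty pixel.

T0:
  2·area = 59  (B↔C swapped to make it positive)
  edge (14, 0)→(11, 13): d=(-3,13) right/bottom  bias=-1
  edge (11, 13)→(6, 15): d=(-5,2) right/bottom  bias=-1
  edge (6, 15)→(14, 0): d=(8,-15) top-left  bias=+0
    (6,1)@(13, 3): e=[4,46,9] → █
    (7,1)@(15, 3): e=[-22,42,39] → ·
    (6,2)@(13, 5): e=[-2,36,25] → ·
    (5,3)@(11, 7): e=[18,30,11] → █
    (6,3)@(13, 7): e=[-8,26,41] → ·
    (5,4)@(11, 9): e=[12,20,27] → █
    (6,4)@(13, 9): e=[-14,16,57] → ·
    (4,5)@(9, 11): e=[32,14,13] → █
    (6,5)@(13, 11): e=[-20,6,73] → ·
    (4,6)@(9, 13): e=[26,4,29] → █
    (5,6)@(11, 13): e=[0,0,59] → ·  [on edge]
    (4,7)@(9, 15): e=[20,-6,45] → ·
    (0,8)@(1, 17): e=[118,0,-59] → ·  [on edge]
  covered (6 px):
    · · · · · · · · · ·
    · · · · · · █ · · ·
    · · · · · · · · · ·
    · · · · · █ · · · ·
    · · · · · █ · · · ·
    · · · · █ █ · · · ·
    · · · · █ · · · · ·
    · · · · · · · · · ·
    · · · · · · · · · ·
    · · · · · · · · · ·
T1:
  2·area = 12
  edge (14, 6)→(17, 15): d=(3,9) right/bottom  bias=-1
  edge (17, 15)→(15, 13): d=(-2,-2) top-left  bias=+0
  edge (15, 13)→(14, 6): d=(-1,-7) top-left  bias=+0
    (1,0)@(3, 1): e=[84,0,-72] → ·  [on edge]
    (2,1)@(5, 3): e=[72,0,-60] → ·  [on edge]
    (6,1)@(13, 3): e=[0,16,-4] → ·  [on edge]
    (3,2)@(7, 5): e=[60,0,-48] → ·  [on edge]
    (4,3)@(9, 7): e=[48,0,-36] → ·  [on edge]
    (5,4)@(11, 9): e=[36,0,-24] → ·  [on edge]
    (7,4)@(15, 9): e=[0,8,4] → ·  [on edge]
    (6,5)@(13, 11): e=[24,0,-12] → ·  [on edge]
    (7,5)@(15, 11): e=[6,4,2] → █
    (8,5)@(17, 11): e=[-12,8,16] → ·
    (7,6)@(15, 13): e=[12,0,0] → █  [on edge]
    (8,6)@(17, 13): e=[-6,4,14] → ·
    (8,7)@(17, 15): e=[0,0,12] → ·  [on edge]
    (9,8)@(19, 17): e=[-12,0,24] → ·  [on edge]
  covered (2 px):
    · · · · · · · · · ·
    · · · · · · · · · ·
    · · · · · · · · · ·
    · · · · · · · · · ·
    · · · · · · · · · ·
    · · · · · · · █ · ·
    · · · · · · · █ · ·
    · · · · · · · · · ·
    · · · · · · · · · ·
    · · · · · · · · · ·
T2:
  2·area = 38
  edge (10, 14)→(8, 8): d=(-2,-6) top-left  bias=+0
  edge (8, 8)→(18, 19): d=(10,11) right/bottom  bias=-1
  edge (18, 19)→(10, 14): d=(-8,-5) top-left  bias=+0
    (3,2)@(7, 5): e=[0,-19,57] → ·  [on edge]
    (4,5)@(9, 11): e=[0,19,19] → █  [on edge]
    (5,5)@(11, 11): e=[12,-3,29] → ·
    (4,6)@(9, 13): e=[-4,39,3] → ·
    (5,6)@(11, 13): e=[8,17,13] → █
    (6,6)@(13, 13): e=[20,-5,23] → ·
    (5,7)@(11, 15): e=[4,37,-3] → ·
    (6,7)@(13, 15): e=[16,15,7] → █
    (7,7)@(15, 15): e=[28,-7,17] → ·
    (5,8)@(11, 17): e=[0,57,-19] → ·  [on edge]
    (6,8)@(13, 17): e=[12,35,-9] → ·
    (7,8)@(15, 17): e=[24,13,1] → █
  covered (4 px):
    · · · · · · · · · ·
    · · · · · · · · · ·
    · · · · · · · · · ·
    · · · · · · · · · ·
    · · · · · · · · · ·
    · · · · █ · · · · ·
    · · · · · █ · · · ·
    · · · · · · █ · · ·
    · · · · · · · █ · ·
    · · · · · · · · · ·
T3:
  2·area = 68
  edge (0, 12)→(10, 10): d=(10,-2) top-left  bias=+0
  edge (10, 10)→(14, 16): d=(4,6) right/bottom  bias=-1
  edge (14, 16)→(0, 12): d=(-14,-4) top-left  bias=+0
    (7,4)@(15, 9): e=[0,-34,102] → ·  [on edge]
    (2,5)@(5, 11): e=[0,34,34] → █  [on edge]
    (3,5)@(7, 11): e=[4,22,42] → █
    (4,5)@(9, 11): e=[8,10,50] → █
    (5,5)@(11, 11): e=[12,-2,58] → ·
    (2,6)@(5, 13): e=[20,42,6] → █
    (5,6)@(11, 13): e=[32,6,30] → █
    (6,6)@(13, 13): e=[36,-6,38] → ·
    (2,7)@(5, 15): e=[40,50,-22] → ·
    (3,7)@(7, 15): e=[44,38,-14] → ·
    (4,7)@(9, 15): e=[48,26,-6] → ·
    (5,7)@(11, 15): e=[52,14,2] → █
  covered (9 px):
    · · · · · · · · · ·
    · · · · · · · · · ·
    · · · · · · · · · ·
    · · · · · · · · · ·
    · · · · · · · · · ·
    · · █ █ █ · · · · ·
    · · █ █ █ █ · · · ·
    · · · · · █ █ · · ·
    · · · · · · · · · ·
    · · · · · · · · · ·
T4:
  2·area = 198
  edge (0, 0)→(17, 20): d=(17,20) right/bottom  bias=-1
  edge (17, 20)→(2, 14): d=(-15,-6) top-left  bias=+0
  edge (2, 14)→(0, 0): d=(-2,-14) top-left  bias=+0
    (0,1)@(1, 3): e=[31,159,8] → █
    (1,1)@(3, 3): e=[-9,171,36] → ·
    (0,2)@(1, 5): e=[65,129,4] → █
    (1,2)@(3, 5): e=[25,141,32] → █
    (2,2)@(5, 5): e=[-15,153,60] → ·
    (0,3)@(1, 7): e=[99,99,0] → █  [on edge]
    (2,3)@(5, 7): e=[19,123,56] → █
    (3,3)@(7, 7): e=[-21,135,84] → ·
    (0,4)@(1, 9): e=[133,69,-4] → ·
    (1,4)@(3, 9): e=[93,81,24] → █
    (3,4)@(7, 9): e=[13,105,80] → █
    (4,4)@(9, 9): e=[-27,117,108] → ·
  covered (25 px):
    · · · · · · · · · ·
    █ · · · · · · · · ·
    █ █ · · · · · · · ·
    █ █ █ · · · · · · ·
    · █ █ █ · · · · · ·
    · █ █ █ █ · · · · ·
    · █ █ █ █ █ · · · ·
    · · █ █ █ █ · · · ·
    · · · · · █ █ · · ·
    · · · · · · · █ · ·

Z-buffer (winner per pixel, '.' = empty):
  . . . . . . . . . .
  4 . . . . . 0 . . .
  4 4 . . . . . . . .
  4 4 4 . . 0 . . . .
  . 4 4 4 . 0 . . . .
  . 4 4 4 0 0 . 1 . .
  . 4 4 4 0 2 . 1 . .
  . . 4 4 4 4 2 . . .
  . . . . . 4 4 2 . .
  . . . . . . . 4 . .

Answer: 0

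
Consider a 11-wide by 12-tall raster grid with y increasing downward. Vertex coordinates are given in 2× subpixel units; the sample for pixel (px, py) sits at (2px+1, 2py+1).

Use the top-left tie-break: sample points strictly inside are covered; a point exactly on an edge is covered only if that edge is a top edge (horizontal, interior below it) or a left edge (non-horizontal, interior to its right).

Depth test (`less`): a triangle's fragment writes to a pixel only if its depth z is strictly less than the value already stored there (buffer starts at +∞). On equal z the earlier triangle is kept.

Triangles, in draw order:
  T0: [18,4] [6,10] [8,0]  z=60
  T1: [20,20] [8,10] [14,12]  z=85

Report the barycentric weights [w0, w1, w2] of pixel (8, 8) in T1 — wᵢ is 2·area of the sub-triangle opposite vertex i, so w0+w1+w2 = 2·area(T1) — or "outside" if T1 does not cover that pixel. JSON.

T0:
  2·area = 108
  edge (18, 4)→(6, 10): d=(-12,6) right/bottom  bias=-1
  edge (6, 10)→(8, 0): d=(2,-10) top-left  bias=+0
  edge (8, 0)→(18, 4): d=(10,4) right/bottom  bias=-1
    (4,0)@(9, 1): e=[90,12,6] → #
    (5,0)@(11, 1): e=[78,32,-2] → ·
    (4,1)@(9, 3): e=[66,16,26] → #
    (5,1)@(11, 3): e=[54,36,18] → #
    (6,1)@(13, 3): e=[42,56,10] → #
    (7,1)@(15, 3): e=[30,76,2] → #
    (8,1)@(17, 3): e=[18,96,-6] → ·
    (3,2)@(7, 5): e=[54,0,54] → #  [on edge]
    (8,2)@(17, 5): e=[-6,100,14] → ·
    (3,3)@(7, 7): e=[30,4,74] → #
    (6,3)@(13, 7): e=[-6,64,50] → ·
    (7,3)@(15, 7): e=[-18,84,42] → ·
    (2,7)@(5, 15): e=[-54,0,162] → ·  [on edge]
  covered (14 px):
    · · · · # · · · · · ·
    · · · · # # # # · · ·
    · · · # # # # # · · ·
    · · · # # # · · · · ·
    · · · # · · · · · · ·
    · · · · · · · · · · ·
    · · · · · · · · · · ·
    · · · · · · · · · · ·
    · · · · · · · · · · ·
    · · · · · · · · · · ·
    · · · · · · · · · · ·
    · · · · · · · · · · ·
T1:
  2·area = 36
  edge (20, 20)→(8, 10): d=(-12,-10) top-left  bias=+0
  edge (8, 10)→(14, 12): d=(6,2) right/bottom  bias=-1
  edge (14, 12)→(20, 20): d=(6,8) right/bottom  bias=-1
    (2,4)@(5, 9): e=[-18,0,54] → ·  [on edge]
    (5,5)@(11, 11): e=[18,0,18] → ·  [on edge]
    (6,6)@(13, 13): e=[14,8,14] → #
    (7,6)@(15, 13): e=[34,4,-2] → ·
    (8,6)@(17, 13): e=[54,0,-18] → ·  [on edge]
    (6,7)@(13, 15): e=[-10,20,26] → ·
    (7,7)@(15, 15): e=[10,16,10] → #
    (8,7)@(17, 15): e=[30,12,-6] → ·
    (7,8)@(15, 17): e=[-14,28,22] → ·
    (8,8)@(17, 17): e=[6,24,6] → #
    (9,8)@(19, 17): e=[26,20,-10] → ·
    (8,9)@(17, 19): e=[-18,36,18] → ·
  covered (4 px):
    · · · · · · · · · · ·
    · · · · · · · · · · ·
    · · · · · · · · · · ·
    · · · · · · · · · · ·
    · · · · · · · · · · ·
    · · · · · · · · · · ·
    · · · · · · # · · · ·
    · · · · · · · # · · ·
    · · · · · · · · # · ·
    · · · · · · · · · # ·
    · · · · · · · · · · ·
    · · · · · · · · · · ·

Final: [24,6,6]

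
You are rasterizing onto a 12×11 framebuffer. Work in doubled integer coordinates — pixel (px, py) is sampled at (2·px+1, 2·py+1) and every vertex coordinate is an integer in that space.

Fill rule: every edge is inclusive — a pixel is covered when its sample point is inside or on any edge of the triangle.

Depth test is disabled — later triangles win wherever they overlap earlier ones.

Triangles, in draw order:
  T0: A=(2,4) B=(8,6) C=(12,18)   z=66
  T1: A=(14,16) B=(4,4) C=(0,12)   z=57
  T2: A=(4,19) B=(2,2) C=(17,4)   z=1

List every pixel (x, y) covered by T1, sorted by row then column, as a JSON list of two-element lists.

T0:
  2·area = 64
  edge (2, 4)→(8, 6): d=(6,2) inclusive
  edge (8, 6)→(12, 18): d=(4,12) inclusive
  edge (12, 18)→(2, 4): d=(-10,-14) inclusive
    (3,1)@(7, 3): e=[-16,0,80] → ·  [on edge]
    (1,2)@(3, 5): e=[4,56,4] → █
    (2,2)@(5, 5): e=[0,32,32] → █  [on edge]
    (3,2)@(7, 5): e=[-4,8,60] → ·
    (1,3)@(3, 7): e=[16,64,-16] → ·
    (2,3)@(5, 7): e=[12,40,12] → █
    (3,3)@(7, 7): e=[8,16,40] → █
    (4,3)@(9, 7): e=[4,-8,68] → ·
    (5,3)@(11, 7): e=[0,-32,96] → ·  [on edge]
    (2,4)@(5, 9): e=[24,48,-8] → ·
    (3,4)@(7, 9): e=[20,24,20] → █
    (4,4)@(9, 9): e=[16,0,48] → █  [on edge]
    (8,4)@(17, 9): e=[0,-96,160] → ·  [on edge]
    (3,5)@(7, 11): e=[32,32,0] → █  [on edge]
    (11,5)@(23, 11): e=[0,-160,224] → ·  [on edge]
    (5,7)@(11, 15): e=[48,0,16] → █  [on edge]
    (6,10)@(13, 21): e=[80,0,-16] → ·  [on edge]
  covered (10 px):
    · · · · · · · · · · · ·
    · · · · · · · · · · · ·
    · █ █ · · · · · · · · ·
    · · █ █ · · · · · · · ·
    · · · █ █ · · · · · · ·
    · · · █ █ · · · · · · ·
    · · · · █ · · · · · · ·
    · · · · · █ · · · · · ·
    · · · · · · · · · · · ·
    · · · · · · · · · · · ·
    · · · · · · · · · · · ·
T1:
  2·area = 128  (B↔C swapped to make it positive)
  edge (14, 16)→(0, 12): d=(-14,-4) inclusive
  edge (0, 12)→(4, 4): d=(4,-8) inclusive
  edge (4, 4)→(14, 16): d=(10,12) inclusive
    (1,3)@(3, 7): e=[82,4,42] → █
    (2,3)@(5, 7): e=[90,20,18] → █
    (3,3)@(7, 7): e=[98,36,-6] → ·
    (1,4)@(3, 9): e=[54,12,62] → █
    (3,4)@(7, 9): e=[70,44,14] → █
    (4,4)@(9, 9): e=[78,60,-10] → ·
    (0,5)@(1, 11): e=[18,4,106] → █
    (4,5)@(9, 11): e=[50,68,10] → █
    (5,5)@(11, 11): e=[58,84,-14] → ·
    (0,6)@(1, 13): e=[-10,12,126] → ·
    (1,6)@(3, 13): e=[-2,28,102] → ·
    (2,6)@(5, 13): e=[6,44,78] → █
  covered (16 px):
    · · · · · · · · · · · ·
    · · · · · · · · · · · ·
    · · · · · · · · · · · ·
    · █ █ · · · · · · · · ·
    · █ █ █ · · · · · · · ·
    █ █ █ █ █ · · · · · · ·
    · · █ █ █ █ · · · · · ·
    · · · · · █ █ · · · · ·
    · · · · · · · · · · · ·
    · · · · · · · · · · · ·
    · · · · · · · · · · · ·
T2:
  2·area = 251
  edge (4, 19)→(2, 2): d=(-2,-17) inclusive
  edge (2, 2)→(17, 4): d=(15,2) inclusive
  edge (17, 4)→(4, 19): d=(-13,15) inclusive
    (1,1)@(3, 3): e=[15,13,223] → █
    (2,1)@(5, 3): e=[49,9,193] → █
    (3,1)@(7, 3): e=[83,5,163] → █
    (4,1)@(9, 3): e=[117,1,133] → █
    (5,1)@(11, 3): e=[151,-3,103] → ·
    (1,2)@(3, 5): e=[11,43,197] → █
    (5,2)@(11, 5): e=[147,27,77] → █
    (6,2)@(13, 5): e=[181,23,47] → █
    (7,2)@(15, 5): e=[215,19,17] → █
    (8,2)@(17, 5): e=[249,15,-13] → ·
    (1,3)@(3, 7): e=[7,73,171] → █
    (7,3)@(15, 7): e=[211,49,-9] → ·
  covered (31 px):
    · · · · · · · · · · · ·
    · █ █ █ █ · · · · · · ·
    · █ █ █ █ █ █ █ · · · ·
    · █ █ █ █ █ █ · · · · ·
    · █ █ █ █ █ · · · · · ·
    · · █ █ █ · · · · · · ·
    · · █ █ █ · · · · · · ·
    · · █ █ · · · · · · · ·
    · · █ · · · · · · · · ·
    · · · · · · · · · · · ·
    · · · · · · · · · · · ·

Result: [[1,3],[2,3],[1,4],[2,4],[3,4],[0,5],[1,5],[2,5],[3,5],[4,5],[2,6],[3,6],[4,6],[5,6],[5,7],[6,7]]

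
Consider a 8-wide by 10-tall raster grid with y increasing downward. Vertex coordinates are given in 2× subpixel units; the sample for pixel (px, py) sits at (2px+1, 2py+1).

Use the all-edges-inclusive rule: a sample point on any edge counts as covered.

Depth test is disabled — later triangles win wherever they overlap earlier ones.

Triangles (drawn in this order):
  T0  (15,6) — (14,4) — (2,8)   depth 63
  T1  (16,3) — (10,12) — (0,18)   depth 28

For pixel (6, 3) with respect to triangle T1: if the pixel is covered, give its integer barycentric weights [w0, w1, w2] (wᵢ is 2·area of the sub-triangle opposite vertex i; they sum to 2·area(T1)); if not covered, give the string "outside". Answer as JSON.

T0:
  2·area = 28  (B↔C swapped to make it positive)
  edge (15, 6)→(2, 8): d=(-13,2) inclusive
  edge (2, 8)→(14, 4): d=(12,-4) inclusive
  edge (14, 4)→(15, 6): d=(1,2) inclusive
    (5,2)@(11, 5): e=[21,0,7] → #  [on edge]
    (6,2)@(13, 5): e=[17,8,3] → #
    (7,2)@(15, 5): e=[13,16,-1] → ·
    (2,3)@(5, 7): e=[7,0,21] → #  [on edge]
    (3,3)@(7, 7): e=[3,8,17] → #
    (4,3)@(9, 7): e=[-1,16,13] → ·
    (5,3)@(11, 7): e=[-5,24,9] → ·
    (6,3)@(13, 7): e=[-9,32,5] → ·
    (2,4)@(5, 9): e=[-19,24,23] → ·
    (3,4)@(7, 9): e=[-23,32,19] → ·
  covered (4 px):
    · · · · · · · ·
    · · · · · · · ·
    · · · · · # # ·
    · · # # · · · ·
    · · · · · · · ·
    · · · · · · · ·
    · · · · · · · ·
    · · · · · · · ·
    · · · · · · · ·
    · · · · · · · ·
T1:
  2·area = 54
  edge (16, 3)→(10, 12): d=(-6,9) inclusive
  edge (10, 12)→(0, 18): d=(-10,6) inclusive
  edge (0, 18)→(16, 3): d=(16,-15) inclusive
    (6,3)@(13, 7): e=[3,32,19] → #
    (7,3)@(15, 7): e=[-15,20,49] → ·
    (5,4)@(11, 9): e=[9,24,21] → #
    (6,4)@(13, 9): e=[-9,12,51] → ·
    (7,4)@(15, 9): e=[-27,0,81] → ·  [on edge]
    (4,5)@(9, 11): e=[15,16,23] → #
    (5,5)@(11, 11): e=[-3,4,53] → ·
    (3,6)@(7, 13): e=[21,8,25] → #
    (4,6)@(9, 13): e=[3,-4,55] → ·
    (2,7)@(5, 15): e=[27,0,27] → #  [on edge]
    (3,7)@(7, 15): e=[9,-12,57] → ·
    (2,8)@(5, 17): e=[15,-20,59] → ·
  covered (5 px):
    · · · · · · · ·
    · · · · · · · ·
    · · · · · · · ·
    · · · · · · # ·
    · · · · · # · ·
    · · · · # · · ·
    · · · # · · · ·
    · · # · · · · ·
    · · · · · · · ·
    · · · · · · · ·

Answer: [32,19,3]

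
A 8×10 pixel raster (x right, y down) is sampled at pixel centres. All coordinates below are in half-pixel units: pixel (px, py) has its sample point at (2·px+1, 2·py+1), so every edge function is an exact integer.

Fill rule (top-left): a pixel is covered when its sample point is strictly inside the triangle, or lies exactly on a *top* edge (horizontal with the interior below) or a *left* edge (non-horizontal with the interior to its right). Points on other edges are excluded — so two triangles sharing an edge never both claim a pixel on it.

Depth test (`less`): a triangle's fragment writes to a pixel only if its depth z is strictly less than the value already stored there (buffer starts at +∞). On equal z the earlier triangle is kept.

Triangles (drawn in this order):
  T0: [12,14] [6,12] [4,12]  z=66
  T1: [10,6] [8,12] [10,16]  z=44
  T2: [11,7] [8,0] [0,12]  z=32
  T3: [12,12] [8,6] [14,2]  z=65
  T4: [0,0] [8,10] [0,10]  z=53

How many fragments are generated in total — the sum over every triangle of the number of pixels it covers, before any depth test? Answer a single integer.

T0:
  2·area = 4  (B↔C swapped to make it positive)
  edge (12, 14)→(4, 12): d=(-8,-2) top-left  bias=+0
  edge (4, 12)→(6, 12): d=(2,0) top-left  bias=+0
  edge (6, 12)→(12, 14): d=(6,2) right/bottom  bias=-1
    (1,5)@(3, 11): e=[6,-2,0] → ·  [on edge]
    (4,6)@(9, 13): e=[2,2,0] → ·  [on edge]
    (7,7)@(15, 15): e=[-2,6,0] → ·  [on edge]
  covered (0 px):
    · · · · · · · ·
    · · · · · · · ·
    · · · · · · · ·
    · · · · · · · ·
    · · · · · · · ·
    · · · · · · · ·
    · · · · · · · ·
    · · · · · · · ·
    · · · · · · · ·
    · · · · · · · ·
T1:
  2·area = 20  (B↔C swapped to make it positive)
  edge (10, 6)→(10, 16): d=(0,10) right/bottom  bias=-1
  edge (10, 16)→(8, 12): d=(-2,-4) top-left  bias=+0
  edge (8, 12)→(10, 6): d=(2,-6) top-left  bias=+0
    (5,1)@(11, 3): e=[-10,30,0] → ·  [on edge]
    (4,4)@(9, 9): e=[10,10,0] → #  [on edge]
    (5,4)@(11, 9): e=[-10,18,12] → ·
    (4,5)@(9, 11): e=[10,6,4] → #
    (5,5)@(11, 11): e=[-10,14,16] → ·
    (4,6)@(9, 13): e=[10,2,8] → #
    (5,6)@(11, 13): e=[-10,10,20] → ·
    (3,7)@(7, 15): e=[30,-10,0] → ·  [on edge]
    (4,7)@(9, 15): e=[10,-2,12] → ·
  covered (3 px):
    · · · · · · · ·
    · · · · · · · ·
    · · · · · · · ·
    · · · · · · · ·
    · · · · # · · ·
    · · · · # · · ·
    · · · · # · · ·
    · · · · · · · ·
    · · · · · · · ·
    · · · · · · · ·
T2:
  2·area = 92  (B↔C swapped to make it positive)
  edge (11, 7)→(0, 12): d=(-11,5) right/bottom  bias=-1
  edge (0, 12)→(8, 0): d=(8,-12) top-left  bias=+0
  edge (8, 0)→(11, 7): d=(3,7) right/bottom  bias=-1
    (3,1)@(7, 3): e=[64,12,16] → #
    (4,1)@(9, 3): e=[54,36,2] → #
    (5,1)@(11, 3): e=[44,60,-12] → ·
    (2,2)@(5, 5): e=[52,4,36] → #
    (5,2)@(11, 5): e=[22,76,-6] → ·
    (2,3)@(5, 7): e=[30,20,42] → #
    (5,3)@(11, 7): e=[0,92,0] → ·  [on edge]
    (1,4)@(3, 9): e=[18,12,62] → #
    (3,4)@(7, 9): e=[-2,60,34] → ·
    (4,4)@(9, 9): e=[-12,84,20] → ·
    (0,5)@(1, 11): e=[6,4,82] → #
    (1,5)@(3, 11): e=[-4,28,68] → ·
  covered (11 px):
    · · · · · · · ·
    · · · # # · · ·
    · · # # # · · ·
    · · # # # · · ·
    · # # · · · · ·
    # · · · · · · ·
    · · · · · · · ·
    · · · · · · · ·
    · · · · · · · ·
    · · · · · · · ·
T3:
  2·area = 52
  edge (12, 12)→(8, 6): d=(-4,-6) top-left  bias=+0
  edge (8, 6)→(14, 2): d=(6,-4) top-left  bias=+0
  edge (14, 2)→(12, 12): d=(-2,10) right/bottom  bias=-1
    (6,1)@(13, 3): e=[42,2,8] → #
    (7,1)@(15, 3): e=[54,10,-12] → ·
    (5,2)@(11, 5): e=[22,6,24] → #
    (7,2)@(15, 5): e=[46,22,-16] → ·
    (4,3)@(9, 7): e=[2,10,40] → #
    (6,3)@(13, 7): e=[26,26,0] → ·  [on edge]
    (4,4)@(9, 9): e=[-6,22,36] → ·
    (5,4)@(11, 9): e=[6,30,16] → #
    (6,4)@(13, 9): e=[18,38,-4] → ·
    (5,5)@(11, 11): e=[-2,42,12] → ·
    (5,8)@(11, 17): e=[-26,78,0] → ·  [on edge]
  covered (6 px):
    · · · · · · · ·
    · · · · · · # ·
    · · · · · # # ·
    · · · · # # · ·
    · · · · · # · ·
    · · · · · · · ·
    · · · · · · · ·
    · · · · · · · ·
    · · · · · · · ·
    · · · · · · · ·
T4:
  2·area = 80
  edge (0, 0)→(8, 10): d=(8,10) right/bottom  bias=-1
  edge (8, 10)→(0, 10): d=(-8,0) right/bottom  bias=-1
  edge (0, 10)→(0, 0): d=(0,-10) top-left  bias=+0
    (0,1)@(1, 3): e=[14,56,10] → #
    (1,1)@(3, 3): e=[-6,56,30] → ·
    (0,2)@(1, 5): e=[30,40,10] → #
    (1,2)@(3, 5): e=[10,40,30] → #
    (2,2)@(5, 5): e=[-10,40,50] → ·
    (0,3)@(1, 7): e=[46,24,10] → #
    (2,3)@(5, 7): e=[6,24,50] → #
    (3,3)@(7, 7): e=[-14,24,70] → ·
    (0,4)@(1, 9): e=[62,8,10] → #
    (3,4)@(7, 9): e=[2,8,70] → #
    (4,4)@(9, 9): e=[-18,8,90] → ·
    (0,5)@(1, 11): e=[78,-8,10] → ·
  covered (10 px):
    · · · · · · · ·
    # · · · · · · ·
    # # · · · · · ·
    # # # · · · · ·
    # # # # · · · ·
    · · · · · · · ·
    · · · · · · · ·
    · · · · · · · ·
    · · · · · · · ·
    · · · · · · · ·

Result: 30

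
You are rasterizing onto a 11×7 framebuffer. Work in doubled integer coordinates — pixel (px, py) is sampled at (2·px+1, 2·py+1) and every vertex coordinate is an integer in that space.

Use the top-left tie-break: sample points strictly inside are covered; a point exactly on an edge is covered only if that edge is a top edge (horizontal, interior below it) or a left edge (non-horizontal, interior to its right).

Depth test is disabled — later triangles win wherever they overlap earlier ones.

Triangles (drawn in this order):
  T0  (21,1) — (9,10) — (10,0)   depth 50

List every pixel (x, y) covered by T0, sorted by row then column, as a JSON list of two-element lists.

T0:
  2·area = 111
  edge (21, 1)→(9, 10): d=(-12,9) right/bottom  bias=-1
  edge (9, 10)→(10, 0): d=(1,-10) top-left  bias=+0
  edge (10, 0)→(21, 1): d=(11,1) right/bottom  bias=-1
    (5,0)@(11, 1): e=[90,11,10] → █
    (6,0)@(13, 1): e=[72,31,8] → █
    (7,0)@(15, 1): e=[54,51,6] → █
    (8,0)@(17, 1): e=[36,71,4] → █
    (9,0)@(19, 1): e=[18,91,2] → █
    (10,0)@(21, 1): e=[0,111,0] → ·  [on edge]
    (5,1)@(11, 3): e=[66,13,32] → █
    (9,1)@(19, 3): e=[-6,93,24] → ·
    (5,2)@(11, 5): e=[42,15,54] → █
    (8,2)@(17, 5): e=[-12,75,48] → ·
    (5,3)@(11, 7): e=[18,17,76] → █
    (6,3)@(13, 7): e=[0,37,74] → ·  [on edge]
    (2,6)@(5, 13): e=[0,-37,148] → ·  [on edge]
  covered (13 px):
    · · · · · █ █ █ █ █ ·
    · · · · · █ █ █ █ · ·
    · · · · · █ █ █ · · ·
    · · · · · █ · · · · ·
    · · · · · · · · · · ·
    · · · · · · · · · · ·
    · · · · · · · · · · ·

Final: [[5,0],[6,0],[7,0],[8,0],[9,0],[5,1],[6,1],[7,1],[8,1],[5,2],[6,2],[7,2],[5,3]]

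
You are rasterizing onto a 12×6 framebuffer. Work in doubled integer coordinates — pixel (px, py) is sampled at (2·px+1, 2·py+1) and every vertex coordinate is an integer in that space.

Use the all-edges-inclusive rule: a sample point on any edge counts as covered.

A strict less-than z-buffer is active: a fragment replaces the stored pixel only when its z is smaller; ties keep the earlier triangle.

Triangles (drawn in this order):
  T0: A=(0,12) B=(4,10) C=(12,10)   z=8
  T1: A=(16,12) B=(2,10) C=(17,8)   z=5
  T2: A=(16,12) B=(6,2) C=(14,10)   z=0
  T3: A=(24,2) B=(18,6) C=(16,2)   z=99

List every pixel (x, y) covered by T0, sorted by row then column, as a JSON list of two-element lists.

T0:
  2·area = 16
  edge (0, 12)→(4, 10): d=(4,-2) inclusive
  edge (4, 10)→(12, 10): d=(8,0) inclusive
  edge (12, 10)→(0, 12): d=(-12,2) inclusive
    (1,5)@(3, 11): e=[2,8,6] → X
    (2,5)@(5, 11): e=[6,8,2] → X
    (3,5)@(7, 11): e=[10,8,-2] → .
  covered (2 px):
    . . . . . . . . . . . .
    . . . . . . . . . . . .
    . . . . . . . . . . . .
    . . . . . . . . . . . .
    . . . . . . . . . . . .
    . X X . . . . . . . . .
T1:
  2·area = 58
  edge (16, 12)→(2, 10): d=(-14,-2) inclusive
  edge (2, 10)→(17, 8): d=(15,-2) inclusive
  edge (17, 8)→(16, 12): d=(-1,4) inclusive
    (5,4)@(11, 9): e=[32,3,23] → X
    (6,4)@(13, 9): e=[36,7,15] → X
    (7,4)@(15, 9): e=[40,11,7] → X
    (8,4)@(17, 9): e=[44,15,-1] → .
    (4,5)@(9, 11): e=[0,29,29] → X  [on edge]
    (8,5)@(17, 11): e=[16,45,-3] → .
  covered (7 px):
    . . . . . . . . . . . .
    . . . . . . . . . . . .
    . . . . . . . . . . . .
    . . . . . . . . . . . .
    . . . . . X X X . . . .
    . . . . X X X X . . . .
T2:
  degenerate (2·area = 0) — covers nothing
T3:
  2·area = 32
  edge (24, 2)→(18, 6): d=(-6,4) inclusive
  edge (18, 6)→(16, 2): d=(-2,-4) inclusive
  edge (16, 2)→(24, 2): d=(8,0) inclusive
    (8,1)@(17, 3): e=[22,2,8] → X
    (9,1)@(19, 3): e=[14,10,8] → X
    (10,1)@(21, 3): e=[6,18,8] → X
    (11,1)@(23, 3): e=[-2,26,8] → .
    (8,2)@(17, 5): e=[10,-2,24] → .
    (9,2)@(19, 5): e=[2,6,24] → X
    (10,2)@(21, 5): e=[-6,14,24] → .
    (9,3)@(19, 7): e=[-10,2,40] → .
  covered (4 px):
    . . . . . . . . . . . .
    . . . . . . . . X X X .
    . . . . . . . . . X . .
    . . . . . . . . . . . .
    . . . . . . . . . . . .
    . . . . . . . . . . . .

Result: [[1,5],[2,5]]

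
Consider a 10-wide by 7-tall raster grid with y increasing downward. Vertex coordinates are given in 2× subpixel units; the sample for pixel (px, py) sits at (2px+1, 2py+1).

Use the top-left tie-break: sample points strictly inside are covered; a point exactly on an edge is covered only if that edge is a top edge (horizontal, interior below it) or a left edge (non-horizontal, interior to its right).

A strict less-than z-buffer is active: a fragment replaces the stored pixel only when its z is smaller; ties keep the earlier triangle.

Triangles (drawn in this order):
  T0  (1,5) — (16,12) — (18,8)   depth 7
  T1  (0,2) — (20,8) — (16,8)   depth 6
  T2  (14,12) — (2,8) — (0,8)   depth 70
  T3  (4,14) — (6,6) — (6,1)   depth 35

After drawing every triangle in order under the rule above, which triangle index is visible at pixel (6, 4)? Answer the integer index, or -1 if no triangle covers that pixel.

T0:
  2·area = 74  (B↔C swapped to make it positive)
  edge (1, 5)→(18, 8): d=(17,3) right/bottom  bias=-1
  edge (18, 8)→(16, 12): d=(-2,4) right/bottom  bias=-1
  edge (16, 12)→(1, 5): d=(-15,-7) top-left  bias=+0
    (0,2)@(1, 5): e=[0,74,0] → ·  [on edge]
    (3,3)@(7, 7): e=[16,46,12] → █
    (4,3)@(9, 7): e=[10,38,26] → █
    (5,3)@(11, 7): e=[4,30,40] → █
    (6,3)@(13, 7): e=[-2,22,54] → ·
    (3,4)@(7, 9): e=[50,42,-18] → ·
    (4,4)@(9, 9): e=[44,34,-4] → ·
    (5,4)@(11, 9): e=[38,26,10] → █
    (6,4)@(13, 9): e=[32,18,24] → █
    (7,4)@(15, 9): e=[26,10,38] → █
    (8,4)@(17, 9): e=[20,2,52] → █
    (9,4)@(19, 9): e=[14,-6,66] → ·
  covered (8 px):
    · · · · · · · · · ·
    · · · · · · · · · ·
    · · · · · · · · · ·
    · · · █ █ █ · · · ·
    · · · · · █ █ █ █ ·
    · · · · · · · █ · ·
    · · · · · · · · · ·
T1:
  2·area = 24
  edge (0, 2)→(20, 8): d=(20,6) right/bottom  bias=-1
  edge (20, 8)→(16, 8): d=(-4,0) right/bottom  bias=-1
  edge (16, 8)→(0, 2): d=(-16,-6) top-left  bias=+0
    (1,1)@(3, 3): e=[2,20,2] → █
    (2,1)@(5, 3): e=[-10,20,14] → ·
    (1,2)@(3, 5): e=[42,12,-30] → ·
    (4,2)@(9, 5): e=[6,12,6] → █
    (5,2)@(11, 5): e=[-6,12,18] → ·
    (4,3)@(9, 7): e=[46,4,-26] → ·
    (7,3)@(15, 7): e=[10,4,10] → █
    (8,3)@(17, 7): e=[-2,4,22] → ·
    (7,4)@(15, 9): e=[50,-4,-22] → ·
  covered (3 px):
    · · · · · · · · · ·
    · █ · · · · · · · ·
    · · · · █ · · · · ·
    · · · · · · · █ · ·
    · · · · · · · · · ·
    · · · · · · · · · ·
    · · · · · · · · · ·
T2:
  2·area = 8  (B↔C swapped to make it positive)
  edge (14, 12)→(0, 8): d=(-14,-4) top-left  bias=+0
  edge (0, 8)→(2, 8): d=(2,0) top-left  bias=+0
  edge (2, 8)→(14, 12): d=(12,4) right/bottom  bias=-1
    (2,4)@(5, 9): e=[6,2,0] → ·  [on edge]
    (5,5)@(11, 11): e=[2,6,0] → ·  [on edge]
    (8,6)@(17, 13): e=[-2,10,0] → ·  [on edge]
  covered (0 px):
    · · · · · · · · · ·
    · · · · · · · · · ·
    · · · · · · · · · ·
    · · · · · · · · · ·
    · · · · · · · · · ·
    · · · · · · · · · ·
    · · · · · · · · · ·
T3:
  2·area = 10  (B↔C swapped to make it positive)
  edge (4, 14)→(6, 1): d=(2,-13) top-left  bias=+0
  edge (6, 1)→(6, 6): d=(0,5) right/bottom  bias=-1
  edge (6, 6)→(4, 14): d=(-2,8) right/bottom  bias=-1
    (2,4)@(5, 9): e=[3,5,2] → █
    (3,4)@(7, 9): e=[29,-5,-14] → ·
    (2,5)@(5, 11): e=[7,5,-2] → ·
  covered (1 px):
    · · · · · · · · · ·
    · · · · · · · · · ·
    · · · · · · · · · ·
    · · · · · · · · · ·
    · · █ · · · · · · ·
    · · · · · · · · · ·
    · · · · · · · · · ·

Z-buffer (winner per pixel, '.' = empty):
  . . . . . . . . . .
  . 1 . . . . . . . .
  . . . . 1 . . . . .
  . . . 0 0 0 . 1 . .
  . . 3 . . 0 0 0 0 .
  . . . . . . . 0 . .
  . . . . . . . . . .

Final: 0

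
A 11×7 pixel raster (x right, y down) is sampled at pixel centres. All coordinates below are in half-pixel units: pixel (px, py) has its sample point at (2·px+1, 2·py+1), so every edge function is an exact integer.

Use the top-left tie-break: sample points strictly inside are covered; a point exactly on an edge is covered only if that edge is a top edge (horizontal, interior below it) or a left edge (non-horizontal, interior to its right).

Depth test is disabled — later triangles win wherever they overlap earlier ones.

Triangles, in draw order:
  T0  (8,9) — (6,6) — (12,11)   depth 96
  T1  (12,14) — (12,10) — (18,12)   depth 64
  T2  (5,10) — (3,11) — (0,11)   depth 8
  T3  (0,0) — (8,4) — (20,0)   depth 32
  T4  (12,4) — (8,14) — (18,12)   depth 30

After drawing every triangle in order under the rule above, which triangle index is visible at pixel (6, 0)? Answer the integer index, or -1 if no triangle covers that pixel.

T0:
  2·area = 8
  edge (8, 9)→(6, 6): d=(-2,-3) top-left  bias=+0
  edge (6, 6)→(12, 11): d=(6,5) right/bottom  bias=-1
  edge (12, 11)→(8, 9): d=(-4,-2) top-left  bias=+0
    (3,3)@(7, 7): e=[1,1,6] → #
    (4,3)@(9, 7): e=[7,-9,10] → ·
    (3,4)@(7, 9): e=[-3,13,-2] → ·
    (4,4)@(9, 9): e=[3,3,2] → #
    (5,4)@(11, 9): e=[9,-7,6] → ·
    (4,5)@(9, 11): e=[-1,15,-6] → ·
  covered (2 px):
    · · · · · · · · · · ·
    · · · · · · · · · · ·
    · · · · · · · · · · ·
    · · · # · · · · · · ·
    · · · · # · · · · · ·
    · · · · · · · · · · ·
    · · · · · · · · · · ·
T1:
  2·area = 24
  edge (12, 14)→(12, 10): d=(0,-4) top-left  bias=+0
  edge (12, 10)→(18, 12): d=(6,2) right/bottom  bias=-1
  edge (18, 12)→(12, 14): d=(-6,2) right/bottom  bias=-1
    (1,3)@(3, 7): e=[-36,0,60] → ·  [on edge]
    (4,4)@(9, 9): e=[-12,0,36] → ·  [on edge]
    (6,5)@(13, 11): e=[4,4,16] → #
    (7,5)@(15, 11): e=[12,0,12] → ·  [on edge]
    (10,5)@(21, 11): e=[36,-12,0] → ·  [on edge]
    (6,6)@(13, 13): e=[4,16,4] → #
    (7,6)@(15, 13): e=[12,12,0] → ·  [on edge]
    (10,6)@(21, 13): e=[36,0,-12] → ·  [on edge]
  covered (2 px):
    · · · · · · · · · · ·
    · · · · · · · · · · ·
    · · · · · · · · · · ·
    · · · · · · · · · · ·
    · · · · · · · · · · ·
    · · · · · · # · · · ·
    · · · · · · # · · · ·
T2:
  2·area = 3
  edge (5, 10)→(3, 11): d=(-2,1) right/bottom  bias=-1
  edge (3, 11)→(0, 11): d=(-3,0) right/bottom  bias=-1
  edge (0, 11)→(5, 10): d=(5,-1) top-left  bias=+0
    (9,1)@(19, 3): e=[0,24,-21] → ·  [on edge]
    (7,2)@(15, 5): e=[0,18,-15] → ·  [on edge]
    (5,3)@(11, 7): e=[0,12,-9] → ·  [on edge]
    (3,4)@(7, 9): e=[0,6,-3] → ·  [on edge]
    (0,5)@(1, 11): e=[2,0,1] → ·  [on edge]
    (1,5)@(3, 11): e=[0,0,3] → ·  [on edge]
    (2,5)@(5, 11): e=[-2,0,5] → ·  [on edge]
    (3,5)@(7, 11): e=[-4,0,7] → ·  [on edge]
    (4,5)@(9, 11): e=[-6,0,9] → ·  [on edge]
    (5,5)@(11, 11): e=[-8,0,11] → ·  [on edge]
    (6,5)@(13, 11): e=[-10,0,13] → ·  [on edge]
    (7,5)@(15, 11): e=[-12,0,15] → ·  [on edge]
    (8,5)@(17, 11): e=[-14,0,17] → ·  [on edge]
    (9,5)@(19, 11): e=[-16,0,19] → ·  [on edge]
    (10,5)@(21, 11): e=[-18,0,21] → ·  [on edge]
  covered (0 px):
    · · · · · · · · · · ·
    · · · · · · · · · · ·
    · · · · · · · · · · ·
    · · · · · · · · · · ·
    · · · · · · · · · · ·
    · · · · · · · · · · ·
    · · · · · · · · · · ·
T3:
  2·area = 80  (B↔C swapped to make it positive)
  edge (0, 0)→(20, 0): d=(20,0) top-left  bias=+0
  edge (20, 0)→(8, 4): d=(-12,4) right/bottom  bias=-1
  edge (8, 4)→(0, 0): d=(-8,-4) top-left  bias=+0
    (1,0)@(3, 1): e=[20,56,4] → #
    (2,0)@(5, 1): e=[20,48,12] → #
    (3,0)@(7, 1): e=[20,40,20] → #
    (4,0)@(9, 1): e=[20,32,28] → #
    (5,0)@(11, 1): e=[20,24,36] → #
    (6,0)@(13, 1): e=[20,16,44] → #
    (7,0)@(15, 1): e=[20,8,52] → #
    (8,0)@(17, 1): e=[20,0,60] → ·  [on edge]
    (1,1)@(3, 3): e=[60,32,-12] → ·
    (2,1)@(5, 3): e=[60,24,-4] → ·
    (3,1)@(7, 3): e=[60,16,4] → #
    (5,1)@(11, 3): e=[60,0,20] → ·  [on edge]
    (2,2)@(5, 5): e=[100,0,-20] → ·  [on edge]
  covered (9 px):
    · # # # # # # # · · ·
    · · · # # · · · · · ·
    · · · · · · · · · · ·
    · · · · · · · · · · ·
    · · · · · · · · · · ·
    · · · · · · · · · · ·
    · · · · · · · · · · ·
T4:
  2·area = 92  (B↔C swapped to make it positive)
  edge (12, 4)→(18, 12): d=(6,8) right/bottom  bias=-1
  edge (18, 12)→(8, 14): d=(-10,2) right/bottom  bias=-1
  edge (8, 14)→(12, 4): d=(4,-10) top-left  bias=+0
    (5,3)@(11, 7): e=[26,64,2] → #
    (6,3)@(13, 7): e=[10,60,22] → #
    (7,3)@(15, 7): e=[-6,56,42] → ·
    (5,4)@(11, 9): e=[38,44,10] → #
    (7,4)@(15, 9): e=[6,36,50] → #
    (8,4)@(17, 9): e=[-10,32,70] → ·
    (5,5)@(11, 11): e=[50,24,18] → #
    (8,5)@(17, 11): e=[2,12,78] → #
    (9,5)@(19, 11): e=[-14,8,98] → ·
    (4,6)@(9, 13): e=[78,8,6] → #
    (6,6)@(13, 13): e=[46,0,46] → ·  [on edge]
    (7,6)@(15, 13): e=[30,-4,66] → ·
  covered (11 px):
    · · · · · · · · · · ·
    · · · · · · · · · · ·
    · · · · · · · · · · ·
    · · · · · # # · · · ·
    · · · · · # # # · · ·
    · · · · · # # # # · ·
    · · · · # # · · · · ·

Z-buffer (winner per pixel, '.' = empty):
  . 3 3 3 3 3 3 3 . . .
  . . . 3 3 . . . . . .
  . . . . . . . . . . .
  . . . 0 . 4 4 . . . .
  . . . . 0 4 4 4 . . .
  . . . . . 4 4 4 4 . .
  . . . . 4 4 1 . . . .

Final: 3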